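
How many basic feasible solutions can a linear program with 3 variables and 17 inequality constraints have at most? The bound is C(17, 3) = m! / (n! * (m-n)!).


Each vertex corresponds to some choice of n active constraints out of m, so the number of vertices is at most C(m, n) = m! / (n!(m-n)!).
m = 17, n = 3
Numerator: 17 * 16 * 15
Denominator: 3! = 6
C(17, 3) = 680


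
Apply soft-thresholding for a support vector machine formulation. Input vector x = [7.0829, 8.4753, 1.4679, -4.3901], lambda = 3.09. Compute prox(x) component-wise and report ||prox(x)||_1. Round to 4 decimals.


Soft-thresholding with lambda = 3.09:
prox(7.0829) = sign(7.0829)*max(|7.0829| - 3.09, 0) = 3.9929
prox(8.4753) = sign(8.4753)*max(|8.4753| - 3.09, 0) = 5.3853
prox(1.4679) = sign(1.4679)*max(|1.4679| - 3.09, 0) = 0.0
prox(-4.3901) = sign(-4.3901)*max(|-4.3901| - 3.09, 0) = -1.3001
prox(x) = [3.9929, 5.3853, 0.0, -1.3001]
||prox(x)||_1 = 3.9929 + 5.3853 + 0.0 + 1.3001 = 10.6783


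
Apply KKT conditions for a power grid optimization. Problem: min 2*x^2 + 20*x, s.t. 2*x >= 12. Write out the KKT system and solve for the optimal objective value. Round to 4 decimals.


Step 1: Try lambda = 0 (constraint inactive).
x_unc = -20/(2*2) = -5.0
Check: 2*-5.0 = -10.0 < 12 -- violated!
Step 2: Constraint must be active: 2*x = 12
x* = 12/2 = 6.0
lambda = (2*2*6.0 + 20)/2 = 22.0
Step 3: Compute optimal value.
f(x*) = 2*6.0^2 + 20*6.0 = 192.0


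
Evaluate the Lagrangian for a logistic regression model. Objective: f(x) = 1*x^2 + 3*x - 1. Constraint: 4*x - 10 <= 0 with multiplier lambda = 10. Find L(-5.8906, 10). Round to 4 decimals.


Step 1: Evaluate f(x).
f(-5.8906) = 1*(-5.8906)^2 + 3*(-5.8906) - 1 = 16.0274
Step 2: Evaluate g(x).
g(-5.8906) = 4*-5.8906 - 10 = -33.5624
Step 3: Compute Lagrangian.
L = 16.0274 + 10*-33.5624 = -319.5966


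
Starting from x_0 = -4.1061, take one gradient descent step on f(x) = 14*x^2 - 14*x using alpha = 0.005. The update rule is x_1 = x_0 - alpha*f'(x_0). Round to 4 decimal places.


We compute the gradient at x_0 and apply the update.
f'(x) = 28*x - 14
f'(-4.1061) = 28*-4.1061 - 14 = -128.9708
x_1 = -4.1061 - 0.005*-128.9708 = -3.4612


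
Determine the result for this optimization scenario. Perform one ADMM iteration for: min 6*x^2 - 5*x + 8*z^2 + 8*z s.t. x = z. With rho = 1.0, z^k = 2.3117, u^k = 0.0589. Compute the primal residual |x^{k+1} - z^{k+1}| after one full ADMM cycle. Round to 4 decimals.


ADMM iteration with rho = 1.0, z^k = 2.3117, u^k = 0.0589
Step 1: x-update.
Minimize 6*x^2 - 5*x + (1.0/2)*(x - 2.3117 + 0.0589)^2
FOC: (2*6 + 1.0)*x = 5 + 1.0*(2.3117 - 0.0589)
x^{k+1} = 0.5579
Step 2: z-update.
Minimize 8*z^2 + 8*z + (1.0/2)*(0.5579 - z + 0.0589)^2
FOC: (2*8 + 1.0)*z = -8 + 1.0*(0.5579 + 0.0589)
z^{k+1} = -0.4343
Step 3: u-update.
u^{k+1} = 0.0589 + 0.5579 + 0.4343 = 1.0511
Step 4: Primal residual = |0.5579 + 0.4343| = 0.9922


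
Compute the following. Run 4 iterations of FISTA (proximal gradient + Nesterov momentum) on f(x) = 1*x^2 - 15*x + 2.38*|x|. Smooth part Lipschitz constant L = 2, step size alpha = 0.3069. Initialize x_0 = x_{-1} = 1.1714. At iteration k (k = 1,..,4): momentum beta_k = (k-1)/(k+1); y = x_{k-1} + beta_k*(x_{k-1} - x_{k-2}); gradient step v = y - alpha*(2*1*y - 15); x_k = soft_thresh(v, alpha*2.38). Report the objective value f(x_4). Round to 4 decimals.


FISTA on f(x) = 1*x^2 - 15*x + 2.38*|x|
L = 2, alpha = 0.3069
Iteration 1: beta = 0.0, y = 1.1714 + 0.0*(1.1714 - 1.1714) = 1.1714
  grad(y) = -12.6572, v = y - alpha*grad = 5.0559
  prox(v) = soft_thresh(5.0559, 0.7304) = 4.3255
Iteration 2: beta = 0.3333, y = 4.3255 + 0.3333*(4.3255 - 1.1714) = 5.3768
  grad(y) = -4.2463, v = y - alpha*grad = 6.68
  prox(v) = soft_thresh(6.68, 0.7304) = 5.9496
Iteration 3: beta = 0.5, y = 5.9496 + 0.5*(5.9496 - 4.3255) = 6.7617
  grad(y) = -1.4766, v = y - alpha*grad = 7.2149
  prox(v) = soft_thresh(7.2149, 0.7304) = 6.4844
Iteration 4: beta = 0.6, y = 6.4844 + 0.6*(6.4844 - 5.9496) = 6.8053
  grad(y) = -1.3893, v = y - alpha*grad = 7.2317
  prox(v) = soft_thresh(7.2317, 0.7304) = 6.5013
f(x_4) = 1*6.5013^2 - 15*6.5013 + 2.38*|6.5013| = -39.7795


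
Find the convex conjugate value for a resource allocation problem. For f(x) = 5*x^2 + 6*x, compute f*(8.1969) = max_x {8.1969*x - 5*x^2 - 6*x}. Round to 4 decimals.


f*(y) = sup_x {y*x - a*x^2 - b*x} = sup_x {(y-b)*x - a*x^2}
FOC: (y - b) - 2a*x = 0 => x* = (y - b)/(2a)
x* = (8.1969 - 6)/(2*5) = 0.2197
f*(8.1969) = (y-b)^2/(4a) = (8.1969 - 6)^2/(4*5)
= 4.8264/20 = 0.2413


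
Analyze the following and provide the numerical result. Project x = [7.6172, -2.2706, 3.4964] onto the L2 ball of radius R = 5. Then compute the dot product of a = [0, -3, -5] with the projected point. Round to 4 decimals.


Step 1: Compute ||x|| (intermediates to 6 decimals).
||x|| = sqrt(7.6172^2 + (-2.2706)^2 + 3.4964^2) = 8.683442
Step 2: Project.
Since ||x|| > R, scale = R/||x|| = 5/8.683442 = 0.575809, proj(x) = scale * x
proj(x) = [4.386052, -1.307432, 2.013259]
Step 3: Dot product.
a^T * proj(x) = 0*4.386052 - 3*(-1.307432) - 5*2.013259 = -6.144


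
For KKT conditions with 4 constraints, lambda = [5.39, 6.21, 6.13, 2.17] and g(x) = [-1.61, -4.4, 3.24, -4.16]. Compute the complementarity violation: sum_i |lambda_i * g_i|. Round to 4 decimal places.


KKT complementary slackness check:
lambda_1 * g_1 = 5.39 * -1.61 = -8.6779
lambda_2 * g_2 = 6.21 * -4.4 = -27.324
lambda_3 * g_3 = 6.13 * 3.24 = 19.8612
lambda_4 * g_4 = 2.17 * -4.16 = -9.0272
Total violation = 8.6779 + 27.324 + 19.8612 + 9.0272 = 64.8903


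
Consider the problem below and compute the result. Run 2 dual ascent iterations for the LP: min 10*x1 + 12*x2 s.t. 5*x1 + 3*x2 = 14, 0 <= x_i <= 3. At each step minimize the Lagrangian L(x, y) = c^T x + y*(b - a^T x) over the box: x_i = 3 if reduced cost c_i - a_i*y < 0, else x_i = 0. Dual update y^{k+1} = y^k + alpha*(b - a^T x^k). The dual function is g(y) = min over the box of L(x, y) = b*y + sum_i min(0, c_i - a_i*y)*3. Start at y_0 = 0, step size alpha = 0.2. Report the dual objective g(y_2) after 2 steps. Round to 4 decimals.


Dual ascent for LP: min 10*x1 + 12*x2, 5*x1 + 3*x2 = 14, 0 <= x_i <= 3
Step 1: y^k = 0.0, reduced costs: (10.0, 12.0)
  x^k = (0.0, 0.0), subgradient = b - a^T x = 14.0
  y^{k+1} = 0.0 + 0.2*14.0 = 2.8
Step 2: y^k = 2.8, reduced costs: (-4.0, 3.6)
  x^k = (3.0, 0.0), subgradient = b - a^T x = -1.0
  y^{k+1} = 2.8 + 0.2*-1.0 = 2.6
Dual objective at y_2 = 2.6: reduced costs (-3.0, 4.2), box minimizer x = (3.0, 0.0)
g(y_2) = b*y + (c1 - a1*y)*x1 + (c2 - a2*y)*x2 = 14*2.6 + (-3.0)*3.0 + 4.2*0.0 = 36.4 - 9.0 + 0.0 = 27.4


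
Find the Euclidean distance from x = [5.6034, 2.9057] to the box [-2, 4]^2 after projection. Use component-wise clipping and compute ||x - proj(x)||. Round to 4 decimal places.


Project each component onto [-2, 4].
clip(5.6034) = 4.0, clip(2.9057) = 2.9057
Projection = [4.0, 2.9057]
Squared diffs: [2.5709, 0.0]
Distance = sqrt(2.5709) = 1.6034


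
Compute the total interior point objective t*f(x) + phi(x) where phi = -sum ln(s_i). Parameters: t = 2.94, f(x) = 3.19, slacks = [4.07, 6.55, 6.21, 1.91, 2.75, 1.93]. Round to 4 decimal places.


Step 1: Compute log-barrier.
ln values: [1.4036, 1.8795, 1.8262, 0.6471, 1.0116, 0.6575]
phi = -(1.4036 + 1.8795 + 1.8262 + 0.6471 + 1.0116 + 0.6575) = -7.4255
Step 2: Compute augmented objective.
t*f(x) = 2.94*3.19 = 9.3786
Total = 9.3786 - 7.4255 = 1.9531


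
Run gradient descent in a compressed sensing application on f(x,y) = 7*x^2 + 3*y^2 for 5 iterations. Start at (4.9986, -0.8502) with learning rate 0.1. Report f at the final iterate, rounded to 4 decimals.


Gradient descent on f(x,y) = 7*x^2 + 3*y^2.
Starting point: (4.9986, -0.8502), alpha = 0.1
Step 1: grad_x = 2*7*4.9986 = 69.9804, grad_y = 2*3*-0.8502 = -5.1012
  x_1 = 4.9986 - 0.1*69.9804 = -1.9994
  y_1 = -0.8502 - 0.1*-5.1012 = -0.3401
Step 2: grad_x = 2*7*-1.9994 = -27.9922, grad_y = 2*3*-0.3401 = -2.0405
  x_2 = -1.9994 - 0.1*-27.9922 = 0.7998
  y_2 = -0.3401 - 0.1*-2.0405 = -0.136
Step 3: grad_x = 2*7*0.7998 = 11.1969, grad_y = 2*3*-0.136 = -0.8162
  x_3 = 0.7998 - 0.1*11.1969 = -0.3199
  y_3 = -0.136 - 0.1*-0.8162 = -0.0544
Step 4: grad_x = 2*7*-0.3199 = -4.4787, grad_y = 2*3*-0.0544 = -0.3265
  x_4 = -0.3199 - 0.1*-4.4787 = 0.128
  y_4 = -0.0544 - 0.1*-0.3265 = -0.0218
Step 5: grad_x = 2*7*0.128 = 1.7915, grad_y = 2*3*-0.0218 = -0.1306
  x_5 = 0.128 - 0.1*1.7915 = -0.0512
  y_5 = -0.0218 - 0.1*-0.1306 = -0.0087
f(-0.0512, -0.0087) = 7*(-0.0512)^2 + 3*(-0.0087)^2 = 0.0186


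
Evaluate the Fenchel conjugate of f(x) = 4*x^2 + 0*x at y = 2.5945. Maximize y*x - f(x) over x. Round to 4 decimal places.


f*(y) = sup_x {y*x - a*x^2 - b*x} = sup_x {(y-b)*x - a*x^2}
FOC: (y - b) - 2a*x = 0 => x* = (y - b)/(2a)
x* = (2.5945 - 0)/(2*4) = 0.3243
f*(2.5945) = (y-b)^2/(4a) = (2.5945 - 0)^2/(4*4)
= 6.7314/16 = 0.4207


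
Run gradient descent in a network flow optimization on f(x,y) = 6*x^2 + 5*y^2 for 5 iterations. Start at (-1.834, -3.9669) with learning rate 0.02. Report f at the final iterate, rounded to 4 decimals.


Gradient descent on f(x,y) = 6*x^2 + 5*y^2.
Starting point: (-1.834, -3.9669), alpha = 0.02
Step 1: grad_x = 2*6*-1.834 = -22.008, grad_y = 2*5*-3.9669 = -39.669
  x_1 = -1.834 - 0.02*-22.008 = -1.3938
  y_1 = -3.9669 - 0.02*-39.669 = -3.1735
Step 2: grad_x = 2*6*-1.3938 = -16.7261, grad_y = 2*5*-3.1735 = -31.7352
  x_2 = -1.3938 - 0.02*-16.7261 = -1.0593
  y_2 = -3.1735 - 0.02*-31.7352 = -2.5388
Step 3: grad_x = 2*6*-1.0593 = -12.7118, grad_y = 2*5*-2.5388 = -25.3882
  x_3 = -1.0593 - 0.02*-12.7118 = -0.8051
  y_3 = -2.5388 - 0.02*-25.3882 = -2.0311
Step 4: grad_x = 2*6*-0.8051 = -9.661, grad_y = 2*5*-2.0311 = -20.3105
  x_4 = -0.8051 - 0.02*-9.661 = -0.6119
  y_4 = -2.0311 - 0.02*-20.3105 = -1.6248
Step 5: grad_x = 2*6*-0.6119 = -7.3423, grad_y = 2*5*-1.6248 = -16.2484
  x_5 = -0.6119 - 0.02*-7.3423 = -0.465
  y_5 = -1.6248 - 0.02*-16.2484 = -1.2999
f(-0.465, -1.2999) = 6*(-0.465)^2 + 5*(-1.2999)^2 = 9.7458


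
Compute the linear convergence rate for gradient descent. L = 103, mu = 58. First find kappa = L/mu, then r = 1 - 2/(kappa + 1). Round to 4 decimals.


Step 1: Compute the condition number.
kappa = L/mu = 103/58 = 1.7759
Step 2: Compute the convergence rate.
r = 1 - 2/(kappa + 1) = 1 - 2*mu/(L + mu) = (L - mu)/(L + mu) = 45/161 = 0.2795


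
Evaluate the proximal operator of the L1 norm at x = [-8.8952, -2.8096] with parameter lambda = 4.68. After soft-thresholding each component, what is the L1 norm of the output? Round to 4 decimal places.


Soft-thresholding with lambda = 4.68:
prox(-8.8952) = sign(-8.8952)*max(|-8.8952| - 4.68, 0) = -4.2152
prox(-2.8096) = sign(-2.8096)*max(|-2.8096| - 4.68, 0) = 0.0
prox(x) = [-4.2152, 0.0]
||prox(x)||_1 = 4.2152 + 0.0 = 4.2152


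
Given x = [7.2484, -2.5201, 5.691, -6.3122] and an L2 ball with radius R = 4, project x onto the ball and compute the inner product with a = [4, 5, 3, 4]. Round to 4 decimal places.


Step 1: Compute ||x|| (intermediates to 6 decimals).
||x|| = sqrt(7.2484^2 + (-2.5201)^2 + 5.691^2 + (-6.3122)^2) = 11.450832
Step 2: Project.
Since ||x|| > R, scale = R/||x|| = 4/11.450832 = 0.34932, proj(x) = scale * x
proj(x) = [2.532011, -0.880321, 1.98798, -2.204978]
Step 3: Dot product.
a^T * proj(x) = 4*2.532011 + 5*(-0.880321) + 3*1.98798 + 4*(-2.204978) = 2.8705


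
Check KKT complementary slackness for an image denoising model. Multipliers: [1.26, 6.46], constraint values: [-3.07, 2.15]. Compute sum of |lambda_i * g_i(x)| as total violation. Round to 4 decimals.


KKT complementary slackness check:
lambda_1 * g_1 = 1.26 * -3.07 = -3.8682
lambda_2 * g_2 = 6.46 * 2.15 = 13.889
Total violation = 3.8682 + 13.889 = 17.7572


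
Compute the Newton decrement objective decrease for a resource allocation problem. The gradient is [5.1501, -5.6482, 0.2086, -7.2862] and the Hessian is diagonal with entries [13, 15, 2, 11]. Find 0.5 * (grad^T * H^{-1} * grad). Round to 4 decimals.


Step 1: H is diagonal, so H^(-1) * g = [0.3962, -0.3765, 0.1043, -0.6624].
Step 2: g^T H^(-1) g = sum_i g_i^2 / H_ii
  = (5.1501)^2/13 + (-5.6482)^2/15 + (0.2086)^2/2 + (-7.2862)^2/11
  = 2.0403 + 2.1268 + 0.0218 + 4.8262 = 9.0151
Step 3: Objective decrease = 0.5 * g^T H^(-1) g = 4.5075


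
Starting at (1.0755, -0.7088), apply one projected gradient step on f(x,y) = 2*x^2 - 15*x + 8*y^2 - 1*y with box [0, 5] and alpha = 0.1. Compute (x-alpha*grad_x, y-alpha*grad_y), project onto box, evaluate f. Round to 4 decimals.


Step 1: Compute gradient at (1.0755, -0.7088).
grad_x = 2*2*1.0755 - 15 = -10.698
grad_y = 2*8*-0.7088 - 1 = -12.3408
Step 2: Gradient step.
x_raw = 1.0755 - 0.1*-10.698 = 2.1453
y_raw = -0.7088 - 0.1*-12.3408 = 0.5253
Step 3: Project onto [0, 5].
x_proj = clip(2.1453) = 2.1453
y_proj = clip(0.5253) = 0.5253
Step 4: Evaluate f.
f(2.1453, 0.5253) = -21.2928


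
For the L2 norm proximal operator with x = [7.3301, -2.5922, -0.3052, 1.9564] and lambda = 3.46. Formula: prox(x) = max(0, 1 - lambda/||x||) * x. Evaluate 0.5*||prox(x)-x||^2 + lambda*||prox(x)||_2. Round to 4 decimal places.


Step 1: Compute ||x||.
||x|| = 8.0231
Step 2: Compute scaling factor.
scale = max(0, 1 - 3.46/8.0231) = 0.5687
Step 3: prox(x) = [4.169, -1.4743, -0.1736, 1.1127]
||prox(x)|| = 4.5631
Step 4: Proximal objective.
0.5*||prox-x||^2 = 5.9858
lambda*||prox|| = 15.7883
Total = 21.7742


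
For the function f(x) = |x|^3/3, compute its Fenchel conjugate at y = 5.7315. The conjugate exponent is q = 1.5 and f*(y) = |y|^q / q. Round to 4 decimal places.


The conjugate exponent q satisfies 1/p + 1/q = 1.
p = 3, so q = 3/(3 - 1) = 1.5
|y|^q = 5.7315^1.5 = 13.7215
f*(5.7315) = 13.7215 / 1.5 = 9.1477


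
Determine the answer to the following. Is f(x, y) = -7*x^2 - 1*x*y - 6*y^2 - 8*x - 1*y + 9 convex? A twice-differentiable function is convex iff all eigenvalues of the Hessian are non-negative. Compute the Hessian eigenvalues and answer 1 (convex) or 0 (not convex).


The Hessian of f(x,y) = -7*x^2 - 1*x*y - 6*y^2 - 8*x - 1*y + 9 is:
H = [[-14, -1], [-1, -12]]
Trace = -14 - 12 = -26
Determinant = -14*-12 - (-1)^2 = 167
Discriminant = (-26)^2 - 4*167 = 8.0
Eigenvalues: lambda_1 = -14.4142, lambda_2 = -11.5858
The function is not convex.

0


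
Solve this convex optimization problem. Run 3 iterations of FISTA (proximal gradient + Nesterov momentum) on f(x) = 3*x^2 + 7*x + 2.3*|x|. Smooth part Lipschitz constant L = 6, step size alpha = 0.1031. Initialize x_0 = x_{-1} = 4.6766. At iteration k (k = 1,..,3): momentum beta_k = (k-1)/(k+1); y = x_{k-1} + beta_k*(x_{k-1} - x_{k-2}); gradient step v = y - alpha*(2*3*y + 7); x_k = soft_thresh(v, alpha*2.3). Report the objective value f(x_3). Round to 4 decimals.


FISTA on f(x) = 3*x^2 + 7*x + 2.3*|x|
L = 6, alpha = 0.1031
Iteration 1: beta = 0.0, y = 4.6766 + 0.0*(4.6766 - 4.6766) = 4.6766
  grad(y) = 35.0596, v = y - alpha*grad = 1.062
  prox(v) = soft_thresh(1.062, 0.2371) = 0.8248
Iteration 2: beta = 0.3333, y = 0.8248 + 0.3333*(0.8248 - 4.6766) = -0.4591
  grad(y) = 4.2454, v = y - alpha*grad = -0.8968
  prox(v) = soft_thresh(-0.8968, 0.2371) = -0.6597
Iteration 3: beta = 0.5, y = -0.6597 + 0.5*(-0.6597 - 0.8248) = -1.4019
  grad(y) = -1.4115, v = y - alpha*grad = -1.2564
  prox(v) = soft_thresh(-1.2564, 0.2371) = -1.0193
f(x_3) = 3*(-1.0193)^2 + 7*(-1.0193) + 2.3*|-1.0193| = -1.6738


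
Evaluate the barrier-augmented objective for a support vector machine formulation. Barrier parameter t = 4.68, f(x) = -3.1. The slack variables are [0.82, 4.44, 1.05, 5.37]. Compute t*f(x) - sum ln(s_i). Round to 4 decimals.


Step 1: Compute log-barrier.
ln values: [-0.1985, 1.4907, 0.0488, 1.6808]
phi = -(-0.1985 + 1.4907 + 0.0488 + 1.6808) = -3.0218
Step 2: Compute augmented objective.
t*f(x) = 4.68*-3.1 = -14.508
Total = -14.508 - 3.0218 = -17.5298


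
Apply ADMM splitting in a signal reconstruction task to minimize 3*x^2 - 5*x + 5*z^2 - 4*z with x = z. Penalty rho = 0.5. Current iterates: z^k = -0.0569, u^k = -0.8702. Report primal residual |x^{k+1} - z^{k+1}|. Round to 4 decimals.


ADMM iteration with rho = 0.5, z^k = -0.0569, u^k = -0.8702
Step 1: x-update.
Minimize 3*x^2 - 5*x + (0.5/2)*(x + 0.0569 - 0.8702)^2
FOC: (2*3 + 0.5)*x = 5 + 0.5*(-0.0569 + 0.8702)
x^{k+1} = 0.8318
Step 2: z-update.
Minimize 5*z^2 - 4*z + (0.5/2)*(0.8318 - z - 0.8702)^2
FOC: (2*5 + 0.5)*z = 4 + 0.5*(0.8318 - 0.8702)
z^{k+1} = 0.3791
Step 3: u-update.
u^{k+1} = -0.8702 + 0.8318 - 0.3791 = -0.4175
Step 4: Primal residual = |0.8318 - 0.3791| = 0.4527


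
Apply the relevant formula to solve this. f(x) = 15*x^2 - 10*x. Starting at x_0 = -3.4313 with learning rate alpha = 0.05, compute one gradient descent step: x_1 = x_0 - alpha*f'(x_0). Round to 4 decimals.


We compute the gradient at x_0 and apply the update.
f'(x) = 30*x - 10
f'(-3.4313) = 30*-3.4313 - 10 = -112.939
x_1 = -3.4313 - 0.05*-112.939 = 2.2157


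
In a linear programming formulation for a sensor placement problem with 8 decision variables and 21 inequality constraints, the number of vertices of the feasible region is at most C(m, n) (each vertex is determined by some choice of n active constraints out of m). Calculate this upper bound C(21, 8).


Each vertex corresponds to some choice of n active constraints out of m, so the number of vertices is at most C(m, n) = m! / (n!(m-n)!).
m = 21, n = 8
Numerator: 21 * 20 * 19 * 18 * 17 * 16 * 15 * 14
Denominator: 8! = 40320
C(21, 8) = 203490


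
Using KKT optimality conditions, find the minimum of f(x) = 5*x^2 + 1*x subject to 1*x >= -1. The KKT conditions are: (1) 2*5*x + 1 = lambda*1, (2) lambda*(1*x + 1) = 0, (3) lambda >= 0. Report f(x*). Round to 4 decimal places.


Step 1: Try lambda = 0 (constraint inactive).
Stationarity: 2*5*x + 1 = 0
x* = -1/(2*5) = -0.1
Check constraint: 1*-0.1 = -0.1 >= -1 -- satisfied.
Step 2: Compute optimal value.
f(x*) = 5*(-0.1)^2 + 1*(-0.1) = -0.05


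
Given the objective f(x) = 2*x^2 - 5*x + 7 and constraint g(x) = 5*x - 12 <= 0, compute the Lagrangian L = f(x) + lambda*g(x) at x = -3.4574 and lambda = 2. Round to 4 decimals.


Step 1: Evaluate f(x).
f(-3.4574) = 2*(-3.4574)^2 - 5*(-3.4574) + 7 = 48.1942
Step 2: Evaluate g(x).
g(-3.4574) = 5*-3.4574 - 12 = -29.287
Step 3: Compute Lagrangian.
L = 48.1942 + 2*-29.287 = -10.3798


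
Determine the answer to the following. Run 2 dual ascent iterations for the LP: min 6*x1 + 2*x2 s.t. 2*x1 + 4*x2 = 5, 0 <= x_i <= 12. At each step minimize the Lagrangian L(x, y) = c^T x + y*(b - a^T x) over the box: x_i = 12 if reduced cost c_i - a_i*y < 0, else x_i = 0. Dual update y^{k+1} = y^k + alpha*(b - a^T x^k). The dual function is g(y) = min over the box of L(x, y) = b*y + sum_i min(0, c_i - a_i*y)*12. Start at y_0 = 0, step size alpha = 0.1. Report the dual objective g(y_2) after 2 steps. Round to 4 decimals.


Dual ascent for LP: min 6*x1 + 2*x2, 2*x1 + 4*x2 = 5, 0 <= x_i <= 12
Step 1: y^k = 0.0, reduced costs: (6.0, 2.0)
  x^k = (0.0, 0.0), subgradient = b - a^T x = 5.0
  y^{k+1} = 0.0 + 0.1*5.0 = 0.5
Step 2: y^k = 0.5, reduced costs: (5.0, 0.0)
  x^k = (0.0, 0.0), subgradient = b - a^T x = 5.0
  y^{k+1} = 0.5 + 0.1*5.0 = 1.0
Dual objective at y_2 = 1.0: reduced costs (4.0, -2.0), box minimizer x = (0.0, 12.0)
g(y_2) = b*y + (c1 - a1*y)*x1 + (c2 - a2*y)*x2 = 5*1.0 + 4.0*0.0 + (-2.0)*12.0 = 5.0 + 0.0 - 24.0 = -19.0


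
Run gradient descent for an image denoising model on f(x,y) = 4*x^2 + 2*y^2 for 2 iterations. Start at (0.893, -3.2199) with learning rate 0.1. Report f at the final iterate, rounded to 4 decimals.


Gradient descent on f(x,y) = 4*x^2 + 2*y^2.
Starting point: (0.893, -3.2199), alpha = 0.1
Step 1: grad_x = 2*4*0.893 = 7.144, grad_y = 2*2*-3.2199 = -12.8796
  x_1 = 0.893 - 0.1*7.144 = 0.1786
  y_1 = -3.2199 - 0.1*-12.8796 = -1.9319
Step 2: grad_x = 2*4*0.1786 = 1.4288, grad_y = 2*2*-1.9319 = -7.7278
  x_2 = 0.1786 - 0.1*1.4288 = 0.0357
  y_2 = -1.9319 - 0.1*-7.7278 = -1.1592
f(0.0357, -1.1592) = 4*0.0357^2 + 2*(-1.1592)^2 = 2.6924


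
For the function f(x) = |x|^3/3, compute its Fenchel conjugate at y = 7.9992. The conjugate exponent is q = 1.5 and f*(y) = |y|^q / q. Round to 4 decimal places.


The conjugate exponent q satisfies 1/p + 1/q = 1.
p = 3, so q = 3/(3 - 1) = 1.5
|y|^q = 7.9992^1.5 = 22.624
f*(7.9992) = 22.624 / 1.5 = 15.0827


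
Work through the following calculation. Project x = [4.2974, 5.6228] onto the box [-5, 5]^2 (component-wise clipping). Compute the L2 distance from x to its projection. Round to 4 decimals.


Project each component onto [-5, 5].
clip(4.2974) = 4.2974, clip(5.6228) = 5.0
Projection = [4.2974, 5.0]
Squared diffs: [0.0, 0.3879]
Distance = sqrt(0.3879) = 0.6228


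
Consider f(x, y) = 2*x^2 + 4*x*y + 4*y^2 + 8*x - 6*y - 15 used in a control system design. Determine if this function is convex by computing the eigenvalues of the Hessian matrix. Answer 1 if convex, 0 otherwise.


The Hessian of f(x,y) = 2*x^2 + 4*x*y + 4*y^2 + 8*x - 6*y - 15 is:
H = [[4, 4], [4, 8]]
Trace = 4 + 8 = 12
Determinant = 4*8 - (4)^2 = 16
Discriminant = (12)^2 - 4*16 = 80.0
Eigenvalues: lambda_1 = 1.5279, lambda_2 = 10.4721
The function is convex.

1


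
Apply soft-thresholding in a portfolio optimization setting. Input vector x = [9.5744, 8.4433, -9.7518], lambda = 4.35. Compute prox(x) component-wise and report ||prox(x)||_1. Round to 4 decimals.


Soft-thresholding with lambda = 4.35:
prox(9.5744) = sign(9.5744)*max(|9.5744| - 4.35, 0) = 5.2244
prox(8.4433) = sign(8.4433)*max(|8.4433| - 4.35, 0) = 4.0933
prox(-9.7518) = sign(-9.7518)*max(|-9.7518| - 4.35, 0) = -5.4018
prox(x) = [5.2244, 4.0933, -5.4018]
||prox(x)||_1 = 5.2244 + 4.0933 + 5.4018 = 14.7195


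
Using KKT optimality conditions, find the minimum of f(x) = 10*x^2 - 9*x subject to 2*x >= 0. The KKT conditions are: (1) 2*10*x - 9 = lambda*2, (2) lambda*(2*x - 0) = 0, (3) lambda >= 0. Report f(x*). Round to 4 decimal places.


Step 1: Try lambda = 0 (constraint inactive).
Stationarity: 2*10*x - 9 = 0
x* = 9/(2*10) = 0.45
Check constraint: 2*0.45 = 0.9 >= 0 -- satisfied.
Step 2: Compute optimal value.
f(x*) = 10*0.45^2 - 9*0.45 = -2.025


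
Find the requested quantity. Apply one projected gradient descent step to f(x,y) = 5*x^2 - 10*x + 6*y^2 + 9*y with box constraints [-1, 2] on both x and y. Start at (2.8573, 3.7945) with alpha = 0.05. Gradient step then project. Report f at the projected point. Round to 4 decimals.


Step 1: Compute gradient at (2.8573, 3.7945).
grad_x = 2*5*2.8573 - 10 = 18.573
grad_y = 2*6*3.7945 + 9 = 54.534
Step 2: Gradient step.
x_raw = 2.8573 - 0.05*18.573 = 1.9287
y_raw = 3.7945 - 0.05*54.534 = 1.0678
Step 3: Project onto [-1, 2].
x_proj = clip(1.9287) = 1.9287
y_proj = clip(1.0678) = 1.0678
Step 4: Evaluate f.
f(1.9287, 1.0678) = 15.7633


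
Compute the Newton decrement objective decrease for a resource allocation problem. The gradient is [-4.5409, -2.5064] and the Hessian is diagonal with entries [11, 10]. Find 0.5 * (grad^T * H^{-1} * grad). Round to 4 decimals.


Step 1: H is diagonal, so H^(-1) * g = [-0.4128, -0.2506].
Step 2: g^T H^(-1) g = sum_i g_i^2 / H_ii
  = (-4.5409)^2/11 + (-2.5064)^2/10
  = 1.8745 + 0.6282 = 2.5027
Step 3: Objective decrease = 0.5 * g^T H^(-1) g = 1.2514


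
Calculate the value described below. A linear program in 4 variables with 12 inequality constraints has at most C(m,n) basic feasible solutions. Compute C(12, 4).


Each vertex corresponds to some choice of n active constraints out of m, so the number of vertices is at most C(m, n) = m! / (n!(m-n)!).
m = 12, n = 4
Numerator: 12 * 11 * 10 * 9
Denominator: 4! = 24
C(12, 4) = 495


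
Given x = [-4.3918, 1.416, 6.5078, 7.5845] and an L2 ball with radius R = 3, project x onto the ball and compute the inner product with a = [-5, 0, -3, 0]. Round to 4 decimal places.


Step 1: Compute ||x|| (intermediates to 6 decimals).
||x|| = sqrt((-4.3918)^2 + 1.416^2 + 6.5078^2 + 7.5845^2) = 11.007682
Step 2: Project.
Since ||x|| > R, scale = R/||x|| = 3/11.007682 = 0.272537, proj(x) = scale * x
proj(x) = [-1.196928, 0.385912, 1.773616, 2.067057]
Step 3: Dot product.
a^T * proj(x) = -5*(-1.196928) + 0*0.385912 - 3*1.773616 + 0*2.067057 = 0.6638


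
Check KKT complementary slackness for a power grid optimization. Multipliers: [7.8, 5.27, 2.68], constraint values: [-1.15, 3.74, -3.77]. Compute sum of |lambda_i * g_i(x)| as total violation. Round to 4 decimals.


KKT complementary slackness check:
lambda_1 * g_1 = 7.8 * -1.15 = -8.97
lambda_2 * g_2 = 5.27 * 3.74 = 19.7098
lambda_3 * g_3 = 2.68 * -3.77 = -10.1036
Total violation = 8.97 + 19.7098 + 10.1036 = 38.7834


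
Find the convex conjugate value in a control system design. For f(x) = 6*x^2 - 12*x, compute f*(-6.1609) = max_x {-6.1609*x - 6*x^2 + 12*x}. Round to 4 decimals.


f*(y) = sup_x {y*x - a*x^2 - b*x} = sup_x {(y-b)*x - a*x^2}
FOC: (y - b) - 2a*x = 0 => x* = (y - b)/(2a)
x* = (-6.1609 + 12)/(2*6) = 0.4866
f*(-6.1609) = (y-b)^2/(4a) = (-6.1609 + 12)^2/(4*6)
= 34.0951/24 = 1.4206


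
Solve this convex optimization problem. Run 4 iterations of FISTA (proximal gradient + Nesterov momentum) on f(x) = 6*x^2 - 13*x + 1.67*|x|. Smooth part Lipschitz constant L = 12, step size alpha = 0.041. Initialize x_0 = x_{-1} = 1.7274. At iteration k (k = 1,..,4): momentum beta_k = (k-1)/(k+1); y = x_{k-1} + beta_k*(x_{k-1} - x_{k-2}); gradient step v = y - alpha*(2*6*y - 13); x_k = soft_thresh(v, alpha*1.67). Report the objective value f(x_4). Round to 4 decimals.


FISTA on f(x) = 6*x^2 - 13*x + 1.67*|x|
L = 12, alpha = 0.041
Iteration 1: beta = 0.0, y = 1.7274 + 0.0*(1.7274 - 1.7274) = 1.7274
  grad(y) = 7.7288, v = y - alpha*grad = 1.4105
  prox(v) = soft_thresh(1.4105, 0.0685) = 1.342
Iteration 2: beta = 0.3333, y = 1.342 + 0.3333*(1.342 - 1.7274) = 1.2136
  grad(y) = 1.5632, v = y - alpha*grad = 1.1495
  prox(v) = soft_thresh(1.1495, 0.0685) = 1.081
Iteration 3: beta = 0.5, y = 1.081 + 0.5*(1.081 - 1.342) = 0.9505
  grad(y) = -1.5936, v = y - alpha*grad = 1.0159
  prox(v) = soft_thresh(1.0159, 0.0685) = 0.9474
Iteration 4: beta = 0.6, y = 0.9474 + 0.6*(0.9474 - 1.081) = 0.8672
  grad(y) = -2.5934, v = y - alpha*grad = 0.9735
  prox(v) = soft_thresh(0.9735, 0.0685) = 0.9051
f(x_4) = 6*0.9051^2 - 13*0.9051 + 1.67*|0.9051| = -5.3395


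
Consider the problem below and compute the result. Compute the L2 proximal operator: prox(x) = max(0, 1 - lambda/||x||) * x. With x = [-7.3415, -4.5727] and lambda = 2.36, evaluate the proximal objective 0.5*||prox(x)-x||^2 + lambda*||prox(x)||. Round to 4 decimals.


Step 1: Compute ||x||.
||x|| = 8.6491
Step 2: Compute scaling factor.
scale = max(0, 1 - 2.36/8.6491) = 0.7271
Step 3: prox(x) = [-5.3383, -3.325]
||prox(x)|| = 6.2891
Step 4: Proximal objective.
0.5*||prox-x||^2 = 2.7848
lambda*||prox|| = 14.8423
Total = 17.6271


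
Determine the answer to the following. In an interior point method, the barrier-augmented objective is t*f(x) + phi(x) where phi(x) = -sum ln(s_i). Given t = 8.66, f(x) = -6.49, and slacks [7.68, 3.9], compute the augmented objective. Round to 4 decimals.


Step 1: Compute log-barrier.
ln values: [2.0386, 1.361]
phi = -(2.0386 + 1.361) = -3.3996
Step 2: Compute augmented objective.
t*f(x) = 8.66*-6.49 = -56.2034
Total = -56.2034 - 3.3996 = -59.603


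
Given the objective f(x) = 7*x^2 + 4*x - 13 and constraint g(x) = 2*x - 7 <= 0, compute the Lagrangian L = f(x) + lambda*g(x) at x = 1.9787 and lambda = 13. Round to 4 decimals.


Step 1: Evaluate f(x).
f(1.9787) = 7*1.9787^2 + 4*1.9787 - 13 = 22.3216
Step 2: Evaluate g(x).
g(1.9787) = 2*1.9787 - 7 = -3.0426
Step 3: Compute Lagrangian.
L = 22.3216 + 13*-3.0426 = -17.2322


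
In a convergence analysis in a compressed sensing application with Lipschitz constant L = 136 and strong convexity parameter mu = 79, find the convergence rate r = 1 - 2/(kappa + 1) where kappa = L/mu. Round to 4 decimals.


Step 1: Compute the condition number.
kappa = L/mu = 136/79 = 1.7215
Step 2: Compute the convergence rate.
r = 1 - 2/(kappa + 1) = 1 - 2*mu/(L + mu) = (L - mu)/(L + mu) = 57/215 = 0.2651


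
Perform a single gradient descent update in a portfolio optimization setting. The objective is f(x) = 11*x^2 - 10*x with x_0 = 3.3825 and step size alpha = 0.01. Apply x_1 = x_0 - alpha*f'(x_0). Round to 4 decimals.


We compute the gradient at x_0 and apply the update.
f'(x) = 22*x - 10
f'(3.3825) = 22*3.3825 - 10 = 64.415
x_1 = 3.3825 - 0.01*64.415 = 2.7384


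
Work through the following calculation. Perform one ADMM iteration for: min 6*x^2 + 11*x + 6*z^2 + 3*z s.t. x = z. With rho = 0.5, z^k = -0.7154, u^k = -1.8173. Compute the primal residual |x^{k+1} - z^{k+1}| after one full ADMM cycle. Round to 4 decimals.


ADMM iteration with rho = 0.5, z^k = -0.7154, u^k = -1.8173
Step 1: x-update.
Minimize 6*x^2 + 11*x + (0.5/2)*(x + 0.7154 - 1.8173)^2
FOC: (2*6 + 0.5)*x = -11 + 0.5*(-0.7154 + 1.8173)
x^{k+1} = -0.8359
Step 2: z-update.
Minimize 6*z^2 + 3*z + (0.5/2)*(-0.8359 - z - 1.8173)^2
FOC: (2*6 + 0.5)*z = -3 + 0.5*(-0.8359 - 1.8173)
z^{k+1} = -0.3461
Step 3: u-update.
u^{k+1} = -1.8173 - 0.8359 + 0.3461 = -2.3071
Step 4: Primal residual = |-0.8359 + 0.3461| = 0.4898


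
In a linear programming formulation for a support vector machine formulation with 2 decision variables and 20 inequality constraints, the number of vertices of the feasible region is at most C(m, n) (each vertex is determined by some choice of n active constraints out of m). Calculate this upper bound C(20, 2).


Each vertex corresponds to some choice of n active constraints out of m, so the number of vertices is at most C(m, n) = m! / (n!(m-n)!).
m = 20, n = 2
Numerator: 20 * 19
Denominator: 2! = 2
C(20, 2) = 190


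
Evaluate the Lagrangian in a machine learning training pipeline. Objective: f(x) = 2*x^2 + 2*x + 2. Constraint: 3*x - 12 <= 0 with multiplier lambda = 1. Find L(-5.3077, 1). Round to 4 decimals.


Step 1: Evaluate f(x).
f(-5.3077) = 2*(-5.3077)^2 + 2*(-5.3077) + 2 = 47.728
Step 2: Evaluate g(x).
g(-5.3077) = 3*-5.3077 - 12 = -27.9231
Step 3: Compute Lagrangian.
L = 47.728 + 1*-27.9231 = 19.8049


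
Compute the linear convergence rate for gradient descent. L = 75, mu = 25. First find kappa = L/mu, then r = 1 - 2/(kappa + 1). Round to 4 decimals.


Step 1: Compute the condition number.
kappa = L/mu = 75/25 = 3.0
Step 2: Compute the convergence rate.
r = 1 - 2/(kappa + 1) = 1 - 2*mu/(L + mu) = (L - mu)/(L + mu) = 50/100 = 0.5


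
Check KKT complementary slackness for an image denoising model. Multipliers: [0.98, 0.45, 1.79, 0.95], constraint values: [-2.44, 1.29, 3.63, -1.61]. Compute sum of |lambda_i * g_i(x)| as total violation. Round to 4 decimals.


KKT complementary slackness check:
lambda_1 * g_1 = 0.98 * -2.44 = -2.3912
lambda_2 * g_2 = 0.45 * 1.29 = 0.5805
lambda_3 * g_3 = 1.79 * 3.63 = 6.4977
lambda_4 * g_4 = 0.95 * -1.61 = -1.5295
Total violation = 2.3912 + 0.5805 + 6.4977 + 1.5295 = 10.9989


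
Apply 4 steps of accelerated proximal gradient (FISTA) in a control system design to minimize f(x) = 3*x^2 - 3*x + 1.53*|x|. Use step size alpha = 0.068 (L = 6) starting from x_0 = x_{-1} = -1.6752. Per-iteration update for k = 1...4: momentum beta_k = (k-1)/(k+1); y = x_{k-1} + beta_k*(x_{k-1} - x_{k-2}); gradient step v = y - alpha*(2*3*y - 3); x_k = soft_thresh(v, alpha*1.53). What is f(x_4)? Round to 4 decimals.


FISTA on f(x) = 3*x^2 - 3*x + 1.53*|x|
L = 6, alpha = 0.068
Iteration 1: beta = 0.0, y = -1.6752 + 0.0*(-1.6752 + 1.6752) = -1.6752
  grad(y) = -13.0512, v = y - alpha*grad = -0.7877
  prox(v) = soft_thresh(-0.7877, 0.104) = -0.6837
Iteration 2: beta = 0.3333, y = -0.6837 + 0.3333*(-0.6837 + 1.6752) = -0.3532
  grad(y) = -5.119, v = y - alpha*grad = -0.0051
  prox(v) = soft_thresh(-0.0051, 0.104) = 0.0
Iteration 3: beta = 0.5, y = 0.0 + 0.5*(0.0 + 0.6837) = 0.3418
  grad(y) = -0.949, v = y - alpha*grad = 0.4064
  prox(v) = soft_thresh(0.4064, 0.104) = 0.3023
Iteration 4: beta = 0.6, y = 0.3023 + 0.6*(0.3023 - 0.0) = 0.4837
  grad(y) = -0.0976, v = y - alpha*grad = 0.4904
  prox(v) = soft_thresh(0.4904, 0.104) = 0.3863
f(x_4) = 3*0.3863^2 - 3*0.3863 + 1.53*|0.3863| = -0.1202


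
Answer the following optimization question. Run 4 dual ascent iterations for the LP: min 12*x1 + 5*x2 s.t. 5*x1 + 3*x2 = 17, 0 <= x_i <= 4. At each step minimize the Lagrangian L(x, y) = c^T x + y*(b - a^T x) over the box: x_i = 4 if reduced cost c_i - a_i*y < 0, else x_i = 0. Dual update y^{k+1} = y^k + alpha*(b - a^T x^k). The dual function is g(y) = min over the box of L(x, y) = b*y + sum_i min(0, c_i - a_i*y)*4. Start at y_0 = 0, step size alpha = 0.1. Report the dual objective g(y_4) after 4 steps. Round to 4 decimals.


Dual ascent for LP: min 12*x1 + 5*x2, 5*x1 + 3*x2 = 17, 0 <= x_i <= 4
Step 1: y^k = 0.0, reduced costs: (12.0, 5.0)
  x^k = (0.0, 0.0), subgradient = b - a^T x = 17.0
  y^{k+1} = 0.0 + 0.1*17.0 = 1.7
Step 2: y^k = 1.7, reduced costs: (3.5, -0.1)
  x^k = (0.0, 4.0), subgradient = b - a^T x = 5.0
  y^{k+1} = 1.7 + 0.1*5.0 = 2.2
Step 3: y^k = 2.2, reduced costs: (1.0, -1.6)
  x^k = (0.0, 4.0), subgradient = b - a^T x = 5.0
  y^{k+1} = 2.2 + 0.1*5.0 = 2.7
Step 4: y^k = 2.7, reduced costs: (-1.5, -3.1)
  x^k = (4.0, 4.0), subgradient = b - a^T x = -15.0
  y^{k+1} = 2.7 + 0.1*-15.0 = 1.2
Dual objective at y_4 = 1.2: reduced costs (6.0, 1.4), box minimizer x = (0.0, 0.0)
g(y_4) = b*y + (c1 - a1*y)*x1 + (c2 - a2*y)*x2 = 17*1.2 + 6.0*0.0 + 1.4*0.0 = 20.4 + 0.0 + 0.0 = 20.4


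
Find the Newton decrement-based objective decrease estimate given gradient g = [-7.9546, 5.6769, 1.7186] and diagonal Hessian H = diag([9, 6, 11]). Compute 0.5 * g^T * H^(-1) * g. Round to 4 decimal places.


Step 1: H is diagonal, so H^(-1) * g = [-0.8838, 0.9462, 0.1562].
Step 2: g^T H^(-1) g = sum_i g_i^2 / H_ii
  = (-7.9546)^2/9 + (5.6769)^2/6 + (1.7186)^2/11
  = 7.0306 + 5.3712 + 0.2685 = 12.6703
Step 3: Objective decrease = 0.5 * g^T H^(-1) g = 6.3352


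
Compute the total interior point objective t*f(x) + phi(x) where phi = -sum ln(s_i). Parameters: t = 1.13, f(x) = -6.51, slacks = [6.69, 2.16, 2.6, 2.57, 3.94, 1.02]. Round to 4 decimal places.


Step 1: Compute log-barrier.
ln values: [1.9006, 0.7701, 0.9555, 0.9439, 1.3712, 0.0198]
phi = -(1.9006 + 0.7701 + 0.9555 + 0.9439 + 1.3712 + 0.0198) = -5.9611
Step 2: Compute augmented objective.
t*f(x) = 1.13*-6.51 = -7.3563
Total = -7.3563 - 5.9611 = -13.3174


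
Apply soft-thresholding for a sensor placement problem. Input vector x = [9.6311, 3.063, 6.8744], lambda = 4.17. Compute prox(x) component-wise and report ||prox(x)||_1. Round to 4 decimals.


Soft-thresholding with lambda = 4.17:
prox(9.6311) = sign(9.6311)*max(|9.6311| - 4.17, 0) = 5.4611
prox(3.063) = sign(3.063)*max(|3.063| - 4.17, 0) = 0.0
prox(6.8744) = sign(6.8744)*max(|6.8744| - 4.17, 0) = 2.7044
prox(x) = [5.4611, 0.0, 2.7044]
||prox(x)||_1 = 5.4611 + 0.0 + 2.7044 = 8.1655


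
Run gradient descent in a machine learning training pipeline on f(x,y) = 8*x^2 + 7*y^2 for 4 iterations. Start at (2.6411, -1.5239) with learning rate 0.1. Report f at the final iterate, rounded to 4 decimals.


Gradient descent on f(x,y) = 8*x^2 + 7*y^2.
Starting point: (2.6411, -1.5239), alpha = 0.1
Step 1: grad_x = 2*8*2.6411 = 42.2576, grad_y = 2*7*-1.5239 = -21.3346
  x_1 = 2.6411 - 0.1*42.2576 = -1.5847
  y_1 = -1.5239 - 0.1*-21.3346 = 0.6096
Step 2: grad_x = 2*8*-1.5847 = -25.3546, grad_y = 2*7*0.6096 = 8.5338
  x_2 = -1.5847 - 0.1*-25.3546 = 0.9508
  y_2 = 0.6096 - 0.1*8.5338 = -0.2438
Step 3: grad_x = 2*8*0.9508 = 15.2127, grad_y = 2*7*-0.2438 = -3.4135
  x_3 = 0.9508 - 0.1*15.2127 = -0.5705
  y_3 = -0.2438 - 0.1*-3.4135 = 0.0975
Step 4: grad_x = 2*8*-0.5705 = -9.1276, grad_y = 2*7*0.0975 = 1.3654
  x_4 = -0.5705 - 0.1*-9.1276 = 0.3423
  y_4 = 0.0975 - 0.1*1.3654 = -0.039
f(0.3423, -0.039) = 8*0.3423^2 + 7*(-0.039)^2 = 0.9479


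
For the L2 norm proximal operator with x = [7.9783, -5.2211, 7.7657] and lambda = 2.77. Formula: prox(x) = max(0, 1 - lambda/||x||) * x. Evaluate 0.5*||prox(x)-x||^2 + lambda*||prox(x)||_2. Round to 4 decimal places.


Step 1: Compute ||x||.
||x|| = 12.2971
Step 2: Compute scaling factor.
scale = max(0, 1 - 2.77/12.2971) = 0.7747
Step 3: prox(x) = [6.1811, -4.045, 6.0164]
||prox(x)|| = 9.5271
Step 4: Proximal objective.
0.5*||prox-x||^2 = 3.8365
lambda*||prox|| = 26.3901
Total = 30.2266


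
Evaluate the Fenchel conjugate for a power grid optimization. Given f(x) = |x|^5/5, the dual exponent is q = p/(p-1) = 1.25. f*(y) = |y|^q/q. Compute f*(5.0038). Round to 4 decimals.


The conjugate exponent q satisfies 1/p + 1/q = 1.
p = 5, so q = 5/(5 - 1) = 1.25
|y|^q = 5.0038^1.25 = 7.4838
f*(5.0038) = 7.4838 / 1.25 = 5.9871


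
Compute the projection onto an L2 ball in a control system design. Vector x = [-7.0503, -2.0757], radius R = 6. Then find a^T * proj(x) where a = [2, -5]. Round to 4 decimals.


Step 1: Compute ||x|| (intermediates to 6 decimals).
||x|| = sqrt((-7.0503)^2 + (-2.0757)^2) = 7.349508
Step 2: Project.
Since ||x|| > R, scale = R/||x|| = 6/7.349508 = 0.816381, proj(x) = scale * x
proj(x) = [-5.755731, -1.694562]
Step 3: Dot product.
a^T * proj(x) = 2*(-5.755731) - 5*(-1.694562) = -3.0387


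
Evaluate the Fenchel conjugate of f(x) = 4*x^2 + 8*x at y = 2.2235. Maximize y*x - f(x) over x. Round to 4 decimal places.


f*(y) = sup_x {y*x - a*x^2 - b*x} = sup_x {(y-b)*x - a*x^2}
FOC: (y - b) - 2a*x = 0 => x* = (y - b)/(2a)
x* = (2.2235 - 8)/(2*4) = -0.7221
f*(2.2235) = (y-b)^2/(4a) = (2.2235 - 8)^2/(4*4)
= 33.368/16 = 2.0855


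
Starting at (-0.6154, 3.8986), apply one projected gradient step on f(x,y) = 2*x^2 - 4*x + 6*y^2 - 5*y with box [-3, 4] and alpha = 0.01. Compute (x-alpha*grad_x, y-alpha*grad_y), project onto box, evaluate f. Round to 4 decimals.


Step 1: Compute gradient at (-0.6154, 3.8986).
grad_x = 2*2*-0.6154 - 4 = -6.4616
grad_y = 2*6*3.8986 - 5 = 41.7832
Step 2: Gradient step.
x_raw = -0.6154 - 0.01*-6.4616 = -0.5508
y_raw = 3.8986 - 0.01*41.7832 = 3.4808
Step 3: Project onto [-3, 4].
x_proj = clip(-0.5508) = -0.5508
y_proj = clip(3.4808) = 3.4808
Step 4: Evaluate f.
f(-0.5508, 3.4808) = 58.1005


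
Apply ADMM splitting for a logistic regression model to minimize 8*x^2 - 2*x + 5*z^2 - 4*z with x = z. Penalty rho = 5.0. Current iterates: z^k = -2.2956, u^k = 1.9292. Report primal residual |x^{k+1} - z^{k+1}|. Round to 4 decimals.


ADMM iteration with rho = 5.0, z^k = -2.2956, u^k = 1.9292
Step 1: x-update.
Minimize 8*x^2 - 2*x + (5.0/2)*(x + 2.2956 + 1.9292)^2
FOC: (2*8 + 5.0)*x = 2 + 5.0*(-2.2956 - 1.9292)
x^{k+1} = -0.9107
Step 2: z-update.
Minimize 5*z^2 - 4*z + (5.0/2)*(-0.9107 - z + 1.9292)^2
FOC: (2*5 + 5.0)*z = 4 + 5.0*(-0.9107 + 1.9292)
z^{k+1} = 0.6062
Step 3: u-update.
u^{k+1} = 1.9292 - 0.9107 - 0.6062 = 0.4124
Step 4: Primal residual = |-0.9107 - 0.6062| = 1.5168


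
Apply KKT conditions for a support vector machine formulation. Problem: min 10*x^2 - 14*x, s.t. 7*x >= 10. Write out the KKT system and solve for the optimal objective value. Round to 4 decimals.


Step 1: Try lambda = 0 (constraint inactive).
x_unc = 14/(2*10) = 0.7
Check: 7*0.7 = 4.9 < 10 -- violated!
Step 2: Constraint must be active: 7*x = 10
x* = 10/7 = 1.4286 (rounded; the exact value 10/7 is used below)
lambda = (2*10*(10/7) - 14)/7 = 2.0816
Step 3: Compute optimal value.
f(x*) = 10*(10/7)^2 - 14*(10/7) = 0.4082


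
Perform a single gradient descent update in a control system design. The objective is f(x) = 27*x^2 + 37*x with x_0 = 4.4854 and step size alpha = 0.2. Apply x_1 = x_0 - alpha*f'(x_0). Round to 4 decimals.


We compute the gradient at x_0 and apply the update.
f'(x) = 54*x + 37
f'(4.4854) = 54*4.4854 + 37 = 279.2116
x_1 = 4.4854 - 0.2*279.2116 = -51.3569


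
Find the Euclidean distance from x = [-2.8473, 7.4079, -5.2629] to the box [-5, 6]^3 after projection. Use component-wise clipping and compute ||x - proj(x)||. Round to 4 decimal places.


Project each component onto [-5, 6].
clip(-2.8473) = -2.8473, clip(7.4079) = 6.0, clip(-5.2629) = -5.0
Projection = [-2.8473, 6.0, -5.0]
Squared diffs: [0.0, 1.9822, 0.0691]
Distance = sqrt(2.0513) = 1.4322


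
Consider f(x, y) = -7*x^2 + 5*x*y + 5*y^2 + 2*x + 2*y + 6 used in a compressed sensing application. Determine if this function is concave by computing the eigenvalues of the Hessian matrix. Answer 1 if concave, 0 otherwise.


The Hessian of f(x,y) = -7*x^2 + 5*x*y + 5*y^2 + 2*x + 2*y + 6 is:
H = [[-14, 5], [5, 10]]
Trace = -14 + 10 = -4
Determinant = -14*10 - (5)^2 = -165
Discriminant = (-4)^2 - 4*-165 = 676.0
Eigenvalues: lambda_1 = -15.0, lambda_2 = 11.0
The function is not concave.

0
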